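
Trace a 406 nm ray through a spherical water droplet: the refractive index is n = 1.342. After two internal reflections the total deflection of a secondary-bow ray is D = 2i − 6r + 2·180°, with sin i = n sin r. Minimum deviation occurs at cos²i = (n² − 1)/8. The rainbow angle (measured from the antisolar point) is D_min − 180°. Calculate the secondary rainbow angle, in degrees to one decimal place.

53.2°

cos²i = (1.80096 − 1)/8 = 0.10012; i = arccos(0.31642) = 71.554°.
sin r = sin 71.554°/1.342 = 0.70687; r = 44.981°.
D_min = 2·71.554° − 6·44.981° + 360° = 233.222°.
Rainbow angle = D_min − 180° = 53.222°.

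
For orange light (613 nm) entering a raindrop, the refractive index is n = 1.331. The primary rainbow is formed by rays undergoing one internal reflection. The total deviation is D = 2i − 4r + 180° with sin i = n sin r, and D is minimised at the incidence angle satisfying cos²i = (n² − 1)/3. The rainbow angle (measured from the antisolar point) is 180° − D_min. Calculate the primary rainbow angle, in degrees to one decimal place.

cos²i = (1.77156 − 1)/3 = 0.25719; i = arccos(0.50714) = 59.527°.
sin r = sin 59.527°/1.331 = 0.64753; r = 40.356°.
D_min = 2·59.527° − 4·40.356° + 180° = 137.630°.
Rainbow angle = 180° − D_min = 42.370°.

42.4°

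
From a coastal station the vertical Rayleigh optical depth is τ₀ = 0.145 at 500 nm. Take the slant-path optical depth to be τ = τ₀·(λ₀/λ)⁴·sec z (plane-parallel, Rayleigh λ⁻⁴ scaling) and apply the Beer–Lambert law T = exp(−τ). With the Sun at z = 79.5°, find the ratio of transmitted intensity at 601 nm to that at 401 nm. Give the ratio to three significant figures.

Airmass: sec 79.5° = 5.4874.
τ(601 nm) = 0.145 × (500/601)⁴ × 5.4874 = 0.145 × 0.4791 × 5.4874 = 0.3812.
τ(401 nm) = 0.145 × (500/401)⁴ × 5.4874 = 0.145 × 2.4171 × 5.4874 = 1.9233.
T(601)/T(401) = exp(τ_B − τ_A) = exp(1.5421) = 4.6743.

4.67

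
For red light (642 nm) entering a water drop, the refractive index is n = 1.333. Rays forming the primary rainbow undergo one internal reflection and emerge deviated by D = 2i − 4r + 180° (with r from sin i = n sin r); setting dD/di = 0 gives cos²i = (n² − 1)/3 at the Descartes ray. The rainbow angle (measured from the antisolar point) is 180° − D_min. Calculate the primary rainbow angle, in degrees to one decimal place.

cos²i = (1.77689 − 1)/3 = 0.25896; i = arccos(0.50888) = 59.410°.
sin r = sin 59.410°/1.333 = 0.64579; r = 40.225°.
D_min = 2·59.410° − 4·40.225° + 180° = 137.922°.
Rainbow angle = 180° − D_min = 42.078°.

42.1°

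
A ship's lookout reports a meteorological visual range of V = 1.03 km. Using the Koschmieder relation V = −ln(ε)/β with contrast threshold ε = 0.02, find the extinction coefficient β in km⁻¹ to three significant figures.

3.80 km⁻¹

β = −ln(0.02) / V = 3.912 / 1.03 = 3.7981 km⁻¹.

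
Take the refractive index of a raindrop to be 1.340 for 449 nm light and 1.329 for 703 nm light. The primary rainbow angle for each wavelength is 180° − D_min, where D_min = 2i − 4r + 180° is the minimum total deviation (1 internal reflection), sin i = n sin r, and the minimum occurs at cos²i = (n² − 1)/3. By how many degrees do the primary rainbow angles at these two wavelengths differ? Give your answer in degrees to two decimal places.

1.59°

At 449 nm (n = 1.340): cos²i = 0.26520 → i = 59.004°, r = 39.770°, D_min = 138.929°, rainbow angle = 41.071°.
At 703 nm (n = 1.329): cos²i = 0.25541 → i = 59.643°, r = 40.487°, D_min = 137.337°, rainbow angle = 42.663°.
Angular width = |41.071° − 42.663°| = 1.592°.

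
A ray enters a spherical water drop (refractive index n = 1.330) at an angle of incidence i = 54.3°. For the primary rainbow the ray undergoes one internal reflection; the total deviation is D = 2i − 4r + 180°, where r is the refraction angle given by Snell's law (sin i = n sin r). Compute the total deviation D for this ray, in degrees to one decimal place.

138.1°

sin r = sin 54.3° / 1.330 = 0.8121/1.330 = 0.6106; r = 37.63°.
D = 2·54.3° − 4·37.63° + 180° = 108.60° − 150.53° + 180° = 138.07°.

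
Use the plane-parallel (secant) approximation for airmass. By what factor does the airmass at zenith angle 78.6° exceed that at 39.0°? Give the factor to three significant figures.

3.93

X(78.6°)/X(39.0°) = sec 78.6° / sec 39.0° = cos 39.0° / cos 78.6° = 0.7771/0.1977 = 3.9318.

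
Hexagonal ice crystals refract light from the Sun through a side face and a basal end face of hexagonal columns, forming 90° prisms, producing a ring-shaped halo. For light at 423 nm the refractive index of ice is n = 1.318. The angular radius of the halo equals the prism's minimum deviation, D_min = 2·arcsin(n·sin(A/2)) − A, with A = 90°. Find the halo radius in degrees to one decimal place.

n·sin(A/2) = 1.318 × sin 45° = 1.318 × 0.7071 = 0.9320.
D_min = 2·arcsin(0.9320) − 90° = 2 × 68.743° − 90° = 47.487°.

47.5°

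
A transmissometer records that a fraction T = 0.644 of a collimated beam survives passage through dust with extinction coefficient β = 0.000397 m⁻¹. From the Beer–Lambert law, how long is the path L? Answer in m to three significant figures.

Beer–Lambert: T = exp(−βL) ⇒ L = −ln(T)/β = −ln(0.644)/0.000397 = 0.4401/0.000397 = 1108 m.

1110 m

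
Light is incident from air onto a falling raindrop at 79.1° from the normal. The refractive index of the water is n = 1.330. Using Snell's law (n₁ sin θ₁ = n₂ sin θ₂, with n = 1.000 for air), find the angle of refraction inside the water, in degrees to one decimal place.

47.6°

Snell: sin θ_r = sin θ_i / n = sin 79.1° / 1.330 = 0.9820 / 1.330 = 0.7383.
θ_r = arcsin(0.7383) = 47.59°.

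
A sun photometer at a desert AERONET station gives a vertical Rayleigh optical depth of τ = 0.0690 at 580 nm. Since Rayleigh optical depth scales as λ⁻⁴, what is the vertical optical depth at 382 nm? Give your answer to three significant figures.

τ(382 nm) = τ(580 nm) × (580/382)⁴ = 0.0690 × (1.5183)⁴ = 0.0690 × 5.3145 = 0.3667.

0.367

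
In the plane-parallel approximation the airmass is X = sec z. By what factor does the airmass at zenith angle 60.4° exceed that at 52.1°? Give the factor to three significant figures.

1.24

X(60.4°)/X(52.1°) = sec 60.4° / sec 52.1° = cos 52.1° / cos 60.4° = 0.6143/0.4939 = 1.2436.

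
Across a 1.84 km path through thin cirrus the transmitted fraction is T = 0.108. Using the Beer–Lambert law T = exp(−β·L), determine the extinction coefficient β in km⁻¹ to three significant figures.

1.21 km⁻¹

Beer–Lambert: T = exp(−βL) ⇒ β = −ln(T)/L = −ln(0.108)/1.84 = 2.2256/1.84 = 1.21 km⁻¹.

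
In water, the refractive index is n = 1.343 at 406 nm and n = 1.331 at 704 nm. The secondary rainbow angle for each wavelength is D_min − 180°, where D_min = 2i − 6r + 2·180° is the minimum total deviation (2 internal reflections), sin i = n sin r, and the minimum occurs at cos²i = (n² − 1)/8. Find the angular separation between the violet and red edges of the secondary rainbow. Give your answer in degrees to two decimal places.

At 406 nm (n = 1.343): cos²i = 0.10046 → i = 71.522°, r = 44.928°, D_min = 233.478°, rainbow angle = 53.478°.
At 704 nm (n = 1.331): cos²i = 0.09645 → i = 71.907°, r = 45.575°, D_min = 230.365°, rainbow angle = 50.365°.
Angular width = |53.478° − 50.365°| = 3.113°.

3.11°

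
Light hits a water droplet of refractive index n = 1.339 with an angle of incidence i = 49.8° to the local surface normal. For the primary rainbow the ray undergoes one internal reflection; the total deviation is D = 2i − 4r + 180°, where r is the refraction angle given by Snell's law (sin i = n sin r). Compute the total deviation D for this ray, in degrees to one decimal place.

140.5°

sin r = sin 49.8° / 1.339 = 0.7638/1.339 = 0.5704; r = 34.78°.
D = 2·49.8° − 4·34.78° + 180° = 99.60° − 139.12° + 180° = 140.48°.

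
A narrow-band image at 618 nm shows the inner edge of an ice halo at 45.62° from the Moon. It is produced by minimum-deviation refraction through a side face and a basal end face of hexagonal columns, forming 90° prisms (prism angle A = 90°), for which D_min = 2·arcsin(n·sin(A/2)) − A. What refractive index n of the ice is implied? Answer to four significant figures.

Rearranging: n = sin((D_min + A)/2) / sin(A/2).
(D_min + A)/2 = (45.62° + 90°)/2 = 67.810°.
n = sin 67.810° / sin 45° = 0.9259 / 0.7071 = 1.3095.

1.309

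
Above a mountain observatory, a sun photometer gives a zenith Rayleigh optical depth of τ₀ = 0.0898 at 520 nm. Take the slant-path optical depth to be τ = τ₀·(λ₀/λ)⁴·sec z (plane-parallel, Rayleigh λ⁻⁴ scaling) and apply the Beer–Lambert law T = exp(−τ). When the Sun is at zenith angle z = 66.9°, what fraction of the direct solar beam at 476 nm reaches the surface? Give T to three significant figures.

0.722

sec 66.9° = 2.5488.
τ = 0.0898 × (520/476)⁴ × 2.5488 = 0.0898 × 1.4242 × 2.5488 = 0.3260.
T = exp(−0.3260) = 0.7218.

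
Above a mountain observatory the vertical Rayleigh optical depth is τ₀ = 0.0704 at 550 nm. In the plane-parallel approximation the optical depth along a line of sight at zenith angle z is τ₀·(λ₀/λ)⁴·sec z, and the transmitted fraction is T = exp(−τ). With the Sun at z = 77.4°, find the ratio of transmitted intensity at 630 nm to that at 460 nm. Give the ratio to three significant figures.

1.60

Airmass: sec 77.4° = 4.5841.
τ(630 nm) = 0.0704 × (550/630)⁴ × 4.5841 = 0.0704 × 0.5809 × 4.5841 = 0.1875.
τ(460 nm) = 0.0704 × (550/460)⁴ × 4.5841 = 0.0704 × 2.0437 × 4.5841 = 0.6596.
T(630)/T(460) = exp(τ_B − τ_A) = exp(0.4721) = 1.6033.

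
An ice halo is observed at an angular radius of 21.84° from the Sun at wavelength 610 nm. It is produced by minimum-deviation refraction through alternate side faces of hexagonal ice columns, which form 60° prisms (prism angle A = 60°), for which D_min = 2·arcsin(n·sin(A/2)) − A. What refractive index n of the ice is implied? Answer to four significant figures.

1.310

Rearranging: n = sin((D_min + A)/2) / sin(A/2).
(D_min + A)/2 = (21.84° + 60°)/2 = 40.920°.
n = sin 40.920° / sin 30° = 0.6550 / 0.5000 = 1.3100.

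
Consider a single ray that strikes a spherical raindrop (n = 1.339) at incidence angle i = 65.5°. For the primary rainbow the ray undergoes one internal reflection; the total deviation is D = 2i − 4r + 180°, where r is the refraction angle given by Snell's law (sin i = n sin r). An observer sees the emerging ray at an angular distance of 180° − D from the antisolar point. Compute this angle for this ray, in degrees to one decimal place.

40.2°

sin r = sin 65.5° / 1.339 = 0.9100/1.339 = 0.6796; r = 42.81°.
D = 2·65.5° − 4·42.81° + 180° = 131.00° − 171.24° + 180° = 139.76°.
Angle from antisolar point = 180° − D = 40.24°.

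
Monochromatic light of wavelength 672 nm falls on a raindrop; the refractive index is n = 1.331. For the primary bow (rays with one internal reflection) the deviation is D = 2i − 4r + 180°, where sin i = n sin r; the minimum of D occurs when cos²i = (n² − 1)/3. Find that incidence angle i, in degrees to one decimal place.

59.5°

cos²i = (1.331² − 1)/3 = (1.77156 − 1)/3 = 0.25719.
cos i = 0.50714, so i = 59.527°.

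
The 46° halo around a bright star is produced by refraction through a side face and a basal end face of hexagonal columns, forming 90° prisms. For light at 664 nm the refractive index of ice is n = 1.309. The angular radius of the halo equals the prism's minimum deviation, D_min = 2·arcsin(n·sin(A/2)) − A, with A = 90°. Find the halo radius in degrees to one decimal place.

45.5°

n·sin(A/2) = 1.309 × sin 45° = 1.309 × 0.7071 = 0.9256.
D_min = 2·arcsin(0.9256) − 90° = 2 × 67.759° − 90° = 45.519°.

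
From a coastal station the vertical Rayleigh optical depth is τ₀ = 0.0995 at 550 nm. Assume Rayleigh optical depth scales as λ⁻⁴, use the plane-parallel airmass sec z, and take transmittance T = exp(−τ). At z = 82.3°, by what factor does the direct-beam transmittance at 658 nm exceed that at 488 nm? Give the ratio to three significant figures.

2.31

Airmass: sec 82.3° = 7.4635.
τ(658 nm) = 0.0995 × (550/658)⁴ × 7.4635 = 0.0995 × 0.4881 × 7.4635 = 0.3625.
τ(488 nm) = 0.0995 × (550/488)⁴ × 7.4635 = 0.0995 × 1.6135 × 7.4635 = 1.1982.
T(658)/T(488) = exp(τ_B − τ_A) = exp(0.8357) = 2.3065.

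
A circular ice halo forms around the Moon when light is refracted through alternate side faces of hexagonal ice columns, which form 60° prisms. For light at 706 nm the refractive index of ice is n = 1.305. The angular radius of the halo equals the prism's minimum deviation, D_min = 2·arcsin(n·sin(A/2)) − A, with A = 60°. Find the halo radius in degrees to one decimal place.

21.5°

n·sin(A/2) = 1.305 × sin 30° = 1.305 × 0.5000 = 0.6525.
D_min = 2·arcsin(0.6525) − 60° = 2 × 40.730° − 60° = 21.461°.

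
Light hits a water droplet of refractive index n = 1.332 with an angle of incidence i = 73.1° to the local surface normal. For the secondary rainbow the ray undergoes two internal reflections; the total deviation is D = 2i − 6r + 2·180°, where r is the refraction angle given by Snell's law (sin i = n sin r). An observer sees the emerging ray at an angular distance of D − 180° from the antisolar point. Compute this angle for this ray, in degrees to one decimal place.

50.7°

sin r = sin 73.1° / 1.332 = 0.9568/1.332 = 0.7183; r = 45.92°.
D = 2·73.1° − 6·45.92° + 2·180° = 146.20° − 275.50° + 360° = 230.70°.
Angle from antisolar point = D − 180° = 50.70°.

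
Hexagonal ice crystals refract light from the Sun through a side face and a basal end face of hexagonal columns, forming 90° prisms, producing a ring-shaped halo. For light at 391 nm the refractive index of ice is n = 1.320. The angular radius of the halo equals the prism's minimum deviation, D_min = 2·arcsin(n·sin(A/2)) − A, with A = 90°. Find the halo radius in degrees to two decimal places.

47.94°

n·sin(A/2) = 1.320 × sin 45° = 1.320 × 0.7071 = 0.9334.
D_min = 2·arcsin(0.9334) − 90° = 2 × 68.968° − 90° = 47.936°.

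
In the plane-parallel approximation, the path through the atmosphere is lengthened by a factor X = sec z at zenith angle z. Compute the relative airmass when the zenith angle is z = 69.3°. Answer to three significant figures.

X = sec z = 1/cos 69.3° = 1/0.3535 = 2.8291.

2.83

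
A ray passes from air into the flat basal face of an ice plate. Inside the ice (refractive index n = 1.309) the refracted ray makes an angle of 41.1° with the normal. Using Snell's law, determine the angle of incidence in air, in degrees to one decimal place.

Snell: sin θ_i = n · sin θ_r = 1.309 × sin 41.1° = 1.309 × 0.6574 = 0.8605.
θ_i = arcsin(0.8605) = 59.37°.

59.4°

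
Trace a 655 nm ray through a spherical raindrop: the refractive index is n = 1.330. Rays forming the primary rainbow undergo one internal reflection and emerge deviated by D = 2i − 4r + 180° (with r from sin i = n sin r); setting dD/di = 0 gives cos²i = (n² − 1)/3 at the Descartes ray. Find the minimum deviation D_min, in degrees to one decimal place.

137.5°

cos²i = (1.76890 − 1)/3 = 0.25630; i = arccos(0.50626) = 59.585°.
sin r = sin 59.585°/1.330 = 0.64841; r = 40.422°.
D_min = 2·59.585° − 4·40.422° + 180° = 137.484°.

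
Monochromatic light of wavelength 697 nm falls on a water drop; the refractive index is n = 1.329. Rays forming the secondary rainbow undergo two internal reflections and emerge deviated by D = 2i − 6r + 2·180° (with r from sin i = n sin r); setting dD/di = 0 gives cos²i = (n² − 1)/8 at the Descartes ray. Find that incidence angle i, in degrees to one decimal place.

72.0°

cos²i = (1.329² − 1)/8 = (1.76624 − 1)/8 = 0.09578.
cos i = 0.30948, so i = 71.972°.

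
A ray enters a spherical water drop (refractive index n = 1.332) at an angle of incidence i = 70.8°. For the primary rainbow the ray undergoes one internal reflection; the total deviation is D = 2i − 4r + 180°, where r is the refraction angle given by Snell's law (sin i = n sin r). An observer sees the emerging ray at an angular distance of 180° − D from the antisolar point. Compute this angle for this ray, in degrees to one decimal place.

39.0°

sin r = sin 70.8° / 1.332 = 0.9444/1.332 = 0.7090; r = 45.15°.
D = 2·70.8° − 4·45.15° + 180° = 141.60° − 180.61° + 180° = 140.99°.
Angle from antisolar point = 180° − D = 39.01°.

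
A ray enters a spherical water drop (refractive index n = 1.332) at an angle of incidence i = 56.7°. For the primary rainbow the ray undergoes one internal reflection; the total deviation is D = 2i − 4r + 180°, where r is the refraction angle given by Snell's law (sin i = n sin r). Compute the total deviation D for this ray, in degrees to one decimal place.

sin r = sin 56.7° / 1.332 = 0.8358/1.332 = 0.6275; r = 38.86°.
D = 2·56.7° − 4·38.86° + 180° = 113.40° − 155.46° + 180° = 137.94°.

137.9°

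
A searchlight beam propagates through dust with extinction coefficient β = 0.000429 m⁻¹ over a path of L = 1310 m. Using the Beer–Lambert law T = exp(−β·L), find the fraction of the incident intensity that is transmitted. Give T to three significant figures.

0.570

τ = β·L = 0.000429 × 1310 = 0.5620.
T = exp(−0.5620) = 0.5701.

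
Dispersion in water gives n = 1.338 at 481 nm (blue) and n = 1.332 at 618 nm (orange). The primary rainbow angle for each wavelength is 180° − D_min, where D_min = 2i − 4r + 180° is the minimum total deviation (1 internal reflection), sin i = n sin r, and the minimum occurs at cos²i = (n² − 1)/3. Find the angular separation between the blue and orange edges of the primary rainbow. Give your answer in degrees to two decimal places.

At 481 nm (n = 1.338): cos²i = 0.26341 → i = 59.120°, r = 39.899°, D_min = 138.643°, rainbow angle = 41.357°.
At 618 nm (n = 1.332): cos²i = 0.25807 → i = 59.469°, r = 40.290°, D_min = 137.776°, rainbow angle = 42.224°.
Angular width = |41.357° − 42.224°| = 0.867°.

0.87°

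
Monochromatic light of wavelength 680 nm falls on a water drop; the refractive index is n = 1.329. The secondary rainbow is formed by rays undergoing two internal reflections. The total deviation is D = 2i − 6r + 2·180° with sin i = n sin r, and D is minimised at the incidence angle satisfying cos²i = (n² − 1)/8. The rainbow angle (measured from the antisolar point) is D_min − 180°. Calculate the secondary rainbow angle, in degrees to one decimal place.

cos²i = (1.76624 − 1)/8 = 0.09578; i = arccos(0.30948) = 71.972°.
sin r = sin 71.972°/1.329 = 0.71550; r = 45.685°.
D_min = 2·71.972° − 6·45.685° + 360° = 229.837°.
Rainbow angle = D_min − 180° = 49.837°.

49.8°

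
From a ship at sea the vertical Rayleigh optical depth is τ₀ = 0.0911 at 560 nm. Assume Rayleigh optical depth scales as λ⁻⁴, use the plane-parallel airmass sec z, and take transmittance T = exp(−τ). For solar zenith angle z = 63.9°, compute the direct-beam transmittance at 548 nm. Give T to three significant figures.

sec 63.9° = 2.2730.
τ = 0.0911 × (560/548)⁴ × 2.2730 = 0.0911 × 1.0905 × 2.2730 = 0.2258.
T = exp(−0.2258) = 0.7979.

0.798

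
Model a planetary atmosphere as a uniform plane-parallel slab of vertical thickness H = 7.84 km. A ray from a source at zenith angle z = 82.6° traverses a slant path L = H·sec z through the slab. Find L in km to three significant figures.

60.9 km

sec z = 1/cos 82.6° = 7.7642.
L = 7.84 × 7.7642 = 60.872 km.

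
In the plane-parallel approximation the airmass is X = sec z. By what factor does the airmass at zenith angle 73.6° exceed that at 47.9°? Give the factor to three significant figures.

2.37

X(73.6°)/X(47.9°) = sec 73.6° / sec 47.9° = cos 47.9° / cos 73.6° = 0.6704/0.2823 = 2.3745.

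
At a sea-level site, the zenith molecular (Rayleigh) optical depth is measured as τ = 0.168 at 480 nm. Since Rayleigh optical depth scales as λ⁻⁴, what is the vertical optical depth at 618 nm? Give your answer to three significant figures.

τ(618 nm) = τ(480 nm) × (480/618)⁴ = 0.168 × (0.7767)⁴ = 0.168 × 0.3639 = 0.0611.

0.0611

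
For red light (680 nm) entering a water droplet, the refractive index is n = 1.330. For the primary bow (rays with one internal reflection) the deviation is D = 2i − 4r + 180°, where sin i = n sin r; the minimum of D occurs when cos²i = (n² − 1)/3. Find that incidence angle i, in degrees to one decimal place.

cos²i = (1.330² − 1)/3 = (1.76890 − 1)/3 = 0.25630.
cos i = 0.50626, so i = 59.585°.

59.6°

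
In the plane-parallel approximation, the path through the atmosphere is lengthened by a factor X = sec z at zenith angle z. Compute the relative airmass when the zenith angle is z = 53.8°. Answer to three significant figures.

1.69

X = sec z = 1/cos 53.8° = 1/0.5906 = 1.6932.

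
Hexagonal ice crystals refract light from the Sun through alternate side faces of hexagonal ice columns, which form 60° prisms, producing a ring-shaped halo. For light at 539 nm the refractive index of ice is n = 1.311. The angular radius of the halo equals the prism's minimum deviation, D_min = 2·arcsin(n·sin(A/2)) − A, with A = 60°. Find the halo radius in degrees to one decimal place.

21.9°

n·sin(A/2) = 1.311 × sin 30° = 1.311 × 0.5000 = 0.6555.
D_min = 2·arcsin(0.6555) − 60° = 2 × 40.958° − 60° = 21.915°.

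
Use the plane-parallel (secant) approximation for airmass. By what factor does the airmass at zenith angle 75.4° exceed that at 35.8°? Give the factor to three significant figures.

3.22

X(75.4°)/X(35.8°) = sec 75.4° / sec 35.8° = cos 35.8° / cos 75.4° = 0.8111/0.2521 = 3.2176.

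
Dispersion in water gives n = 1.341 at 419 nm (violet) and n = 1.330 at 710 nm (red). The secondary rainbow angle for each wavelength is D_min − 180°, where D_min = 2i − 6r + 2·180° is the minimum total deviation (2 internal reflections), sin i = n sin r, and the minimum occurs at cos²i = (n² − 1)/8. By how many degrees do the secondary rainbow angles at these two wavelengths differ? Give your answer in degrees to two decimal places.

At 419 nm (n = 1.341): cos²i = 0.09979 → i = 71.586°, r = 45.034°, D_min = 232.966°, rainbow angle = 52.966°.
At 710 nm (n = 1.330): cos²i = 0.09611 → i = 71.940°, r = 45.630°, D_min = 230.101°, rainbow angle = 50.101°.
Angular width = |52.966° − 50.101°| = 2.865°.

2.86°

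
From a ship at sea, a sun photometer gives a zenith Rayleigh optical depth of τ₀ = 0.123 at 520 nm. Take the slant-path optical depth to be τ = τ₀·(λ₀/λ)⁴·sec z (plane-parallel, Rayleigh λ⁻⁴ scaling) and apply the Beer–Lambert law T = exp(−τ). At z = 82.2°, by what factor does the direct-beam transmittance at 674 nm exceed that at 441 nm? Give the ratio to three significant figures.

Airmass: sec 82.2° = 7.3684.
τ(674 nm) = 0.123 × (520/674)⁴ × 7.3684 = 0.123 × 0.3543 × 7.3684 = 0.3211.
τ(441 nm) = 0.123 × (520/441)⁴ × 7.3684 = 0.123 × 1.9331 × 7.3684 = 1.7520.
T(674)/T(441) = exp(τ_B − τ_A) = exp(1.4309) = 4.1824.

4.18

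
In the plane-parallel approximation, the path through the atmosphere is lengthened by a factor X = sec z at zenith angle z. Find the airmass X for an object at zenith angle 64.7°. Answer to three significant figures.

X = sec z = 1/cos 64.7° = 1/0.4274 = 2.3400.

2.34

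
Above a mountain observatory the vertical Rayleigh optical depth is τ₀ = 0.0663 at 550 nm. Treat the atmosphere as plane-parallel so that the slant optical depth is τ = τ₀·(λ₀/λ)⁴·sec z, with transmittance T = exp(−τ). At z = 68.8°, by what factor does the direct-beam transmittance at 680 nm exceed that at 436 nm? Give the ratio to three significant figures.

1.47

Airmass: sec 68.8° = 2.7653.
τ(680 nm) = 0.0663 × (550/680)⁴ × 2.7653 = 0.0663 × 0.4280 × 2.7653 = 0.0785.
τ(436 nm) = 0.0663 × (550/436)⁴ × 2.7653 = 0.0663 × 2.5322 × 2.7653 = 0.4643.
T(680)/T(436) = exp(τ_B − τ_A) = exp(0.3858) = 1.4708.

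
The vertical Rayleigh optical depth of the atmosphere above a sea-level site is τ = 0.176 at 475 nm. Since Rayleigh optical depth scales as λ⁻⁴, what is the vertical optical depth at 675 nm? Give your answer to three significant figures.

0.0432

τ(675 nm) = τ(475 nm) × (475/675)⁴ = 0.176 × (0.7037)⁴ = 0.176 × 0.2452 = 0.0432.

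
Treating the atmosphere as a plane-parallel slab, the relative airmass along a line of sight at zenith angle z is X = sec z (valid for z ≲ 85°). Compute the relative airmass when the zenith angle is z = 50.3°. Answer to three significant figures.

X = sec z = 1/cos 50.3° = 1/0.6388 = 1.5655.

1.57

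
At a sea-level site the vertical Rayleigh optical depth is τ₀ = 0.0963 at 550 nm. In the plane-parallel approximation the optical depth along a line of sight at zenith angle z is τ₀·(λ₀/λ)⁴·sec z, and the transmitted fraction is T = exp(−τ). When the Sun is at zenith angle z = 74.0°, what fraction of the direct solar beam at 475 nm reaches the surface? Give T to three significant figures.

sec 74.0° = 3.6280.
τ = 0.0963 × (550/475)⁴ × 3.6280 = 0.0963 × 1.7975 × 3.6280 = 0.6280.
T = exp(−0.6280) = 0.5337.

0.534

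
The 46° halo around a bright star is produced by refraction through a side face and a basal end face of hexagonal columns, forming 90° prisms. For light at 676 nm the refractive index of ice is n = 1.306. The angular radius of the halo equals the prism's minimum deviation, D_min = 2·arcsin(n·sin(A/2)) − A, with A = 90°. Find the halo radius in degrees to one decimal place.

44.9°

n·sin(A/2) = 1.306 × sin 45° = 1.306 × 0.7071 = 0.9235.
D_min = 2·arcsin(0.9235) − 90° = 2 × 67.440° − 90° = 44.881°.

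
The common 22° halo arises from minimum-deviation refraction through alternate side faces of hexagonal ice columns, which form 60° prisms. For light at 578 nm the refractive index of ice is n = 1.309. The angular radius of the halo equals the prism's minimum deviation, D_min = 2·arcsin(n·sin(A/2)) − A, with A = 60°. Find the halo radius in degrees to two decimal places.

21.76°

n·sin(A/2) = 1.309 × sin 30° = 1.309 × 0.5000 = 0.6545.
D_min = 2·arcsin(0.6545) − 60° = 2 × 40.882° − 60° = 21.763°.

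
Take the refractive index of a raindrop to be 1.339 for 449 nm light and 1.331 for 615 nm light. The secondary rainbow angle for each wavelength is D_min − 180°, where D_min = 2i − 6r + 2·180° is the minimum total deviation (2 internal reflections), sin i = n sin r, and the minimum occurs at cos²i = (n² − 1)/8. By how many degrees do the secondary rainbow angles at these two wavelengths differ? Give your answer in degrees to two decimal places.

At 449 nm (n = 1.339): cos²i = 0.09912 → i = 71.650°, r = 45.141°, D_min = 232.451°, rainbow angle = 52.451°.
At 615 nm (n = 1.331): cos²i = 0.09645 → i = 71.907°, r = 45.575°, D_min = 230.365°, rainbow angle = 50.365°.
Angular width = |52.451° − 50.365°| = 2.086°.

2.09°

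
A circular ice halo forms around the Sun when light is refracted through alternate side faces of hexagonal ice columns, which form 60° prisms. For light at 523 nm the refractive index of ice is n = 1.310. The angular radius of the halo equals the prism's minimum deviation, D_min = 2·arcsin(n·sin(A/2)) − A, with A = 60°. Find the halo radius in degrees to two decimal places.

n·sin(A/2) = 1.310 × sin 30° = 1.310 × 0.5000 = 0.6550.
D_min = 2·arcsin(0.6550) − 60° = 2 × 40.920° − 60° = 21.839°.

21.84°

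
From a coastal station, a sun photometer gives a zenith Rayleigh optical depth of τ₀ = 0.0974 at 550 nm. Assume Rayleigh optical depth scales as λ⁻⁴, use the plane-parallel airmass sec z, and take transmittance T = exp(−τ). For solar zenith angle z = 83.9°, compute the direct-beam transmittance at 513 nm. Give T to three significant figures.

sec 83.9° = 9.4105.
τ = 0.0974 × (550/513)⁴ × 9.4105 = 0.0974 × 1.3212 × 9.4105 = 1.2110.
T = exp(−1.2110) = 0.2979.

0.298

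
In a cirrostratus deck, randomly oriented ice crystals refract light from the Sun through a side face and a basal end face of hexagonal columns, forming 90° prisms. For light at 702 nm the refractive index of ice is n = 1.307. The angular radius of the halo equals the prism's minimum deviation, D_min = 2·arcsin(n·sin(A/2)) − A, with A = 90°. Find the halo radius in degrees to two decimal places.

n·sin(A/2) = 1.307 × sin 45° = 1.307 × 0.7071 = 0.9242.
D_min = 2·arcsin(0.9242) − 90° = 2 × 67.546° − 90° = 45.093°.

45.09°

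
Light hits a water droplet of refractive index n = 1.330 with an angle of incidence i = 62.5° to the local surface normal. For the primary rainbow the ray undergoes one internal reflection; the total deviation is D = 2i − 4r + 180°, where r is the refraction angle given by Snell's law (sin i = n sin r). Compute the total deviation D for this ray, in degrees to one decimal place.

sin r = sin 62.5° / 1.330 = 0.8870/1.330 = 0.6669; r = 41.83°.
D = 2·62.5° − 4·41.83° + 180° = 125.00° − 167.32° + 180° = 137.68°.

137.7°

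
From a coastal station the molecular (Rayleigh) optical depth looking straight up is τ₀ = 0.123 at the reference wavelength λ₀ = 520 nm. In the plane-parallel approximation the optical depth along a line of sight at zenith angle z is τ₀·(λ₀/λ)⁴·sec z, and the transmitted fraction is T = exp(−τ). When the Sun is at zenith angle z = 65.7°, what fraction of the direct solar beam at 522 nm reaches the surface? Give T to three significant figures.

sec 65.7° = 2.4300.
τ = 0.123 × (520/522)⁴ × 2.4300 = 0.123 × 0.9848 × 2.4300 = 0.2943.
T = exp(−0.2943) = 0.7450.

0.745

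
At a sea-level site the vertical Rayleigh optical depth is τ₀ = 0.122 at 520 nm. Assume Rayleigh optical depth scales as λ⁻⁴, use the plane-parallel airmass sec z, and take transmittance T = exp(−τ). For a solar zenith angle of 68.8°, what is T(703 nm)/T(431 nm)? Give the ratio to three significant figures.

1.85

Airmass: sec 68.8° = 2.7653.
τ(703 nm) = 0.122 × (520/703)⁴ × 2.7653 = 0.122 × 0.2994 × 2.7653 = 0.1010.
τ(431 nm) = 0.122 × (520/431)⁴ × 2.7653 = 0.122 × 2.1189 × 2.7653 = 0.7148.
T(703)/T(431) = exp(τ_B − τ_A) = exp(0.6138) = 1.8475.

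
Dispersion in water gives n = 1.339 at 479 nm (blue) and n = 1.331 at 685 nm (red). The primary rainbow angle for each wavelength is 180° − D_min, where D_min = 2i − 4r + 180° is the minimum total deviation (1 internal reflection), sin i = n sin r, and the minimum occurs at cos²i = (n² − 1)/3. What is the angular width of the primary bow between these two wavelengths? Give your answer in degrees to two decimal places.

1.16°

At 479 nm (n = 1.339): cos²i = 0.26431 → i = 59.062°, r = 39.834°, D_min = 138.786°, rainbow angle = 41.214°.
At 685 nm (n = 1.331): cos²i = 0.25719 → i = 59.527°, r = 40.356°, D_min = 137.630°, rainbow angle = 42.370°.
Angular width = |41.214° − 42.370°| = 1.156°.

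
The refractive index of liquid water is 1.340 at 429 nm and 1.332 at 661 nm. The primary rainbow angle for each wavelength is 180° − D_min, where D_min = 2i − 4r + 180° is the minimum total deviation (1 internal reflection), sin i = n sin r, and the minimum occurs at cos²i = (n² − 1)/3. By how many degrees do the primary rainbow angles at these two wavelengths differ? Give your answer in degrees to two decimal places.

At 429 nm (n = 1.340): cos²i = 0.26520 → i = 59.004°, r = 39.770°, D_min = 138.929°, rainbow angle = 41.071°.
At 661 nm (n = 1.332): cos²i = 0.25807 → i = 59.469°, r = 40.290°, D_min = 137.776°, rainbow angle = 42.224°.
Angular width = |41.071° − 42.224°| = 1.153°.

1.15°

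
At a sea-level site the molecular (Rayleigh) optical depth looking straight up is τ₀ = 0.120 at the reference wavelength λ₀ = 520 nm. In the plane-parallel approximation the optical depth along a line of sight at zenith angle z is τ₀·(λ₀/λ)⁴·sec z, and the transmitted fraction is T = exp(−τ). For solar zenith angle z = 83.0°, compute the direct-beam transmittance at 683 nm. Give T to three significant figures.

sec 83.0° = 8.2055.
τ = 0.120 × (520/683)⁴ × 8.2055 = 0.120 × 0.3360 × 8.2055 = 0.3308.
T = exp(−0.3308) = 0.7183.

0.718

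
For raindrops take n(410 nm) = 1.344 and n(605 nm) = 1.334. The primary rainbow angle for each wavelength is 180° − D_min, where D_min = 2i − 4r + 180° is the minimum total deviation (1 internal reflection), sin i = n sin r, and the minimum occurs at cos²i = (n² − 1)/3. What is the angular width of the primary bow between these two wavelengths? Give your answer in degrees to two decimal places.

At 410 nm (n = 1.344): cos²i = 0.26878 → i = 58.772°, r = 39.512°, D_min = 139.495°, rainbow angle = 40.505°.
At 605 nm (n = 1.334): cos²i = 0.25985 → i = 59.352°, r = 40.159°, D_min = 138.067°, rainbow angle = 41.933°.
Angular width = |40.505° − 41.933°| = 1.428°.

1.43°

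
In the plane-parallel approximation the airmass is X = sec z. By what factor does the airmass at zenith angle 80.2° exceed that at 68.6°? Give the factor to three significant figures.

X(80.2°)/X(68.6°) = sec 80.2° / sec 68.6° = cos 68.6° / cos 80.2° = 0.3649/0.1702 = 2.1437.

2.14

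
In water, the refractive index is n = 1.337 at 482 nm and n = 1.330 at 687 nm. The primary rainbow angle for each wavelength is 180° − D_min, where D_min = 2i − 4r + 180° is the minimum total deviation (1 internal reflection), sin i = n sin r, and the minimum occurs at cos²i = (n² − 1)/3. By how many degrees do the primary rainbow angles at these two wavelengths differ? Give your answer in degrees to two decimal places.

1.02°

At 482 nm (n = 1.337): cos²i = 0.26252 → i = 59.178°, r = 39.964°, D_min = 138.500°, rainbow angle = 41.500°.
At 687 nm (n = 1.330): cos²i = 0.25630 → i = 59.585°, r = 40.422°, D_min = 137.484°, rainbow angle = 42.516°.
Angular width = |41.500° − 42.516°| = 1.016°.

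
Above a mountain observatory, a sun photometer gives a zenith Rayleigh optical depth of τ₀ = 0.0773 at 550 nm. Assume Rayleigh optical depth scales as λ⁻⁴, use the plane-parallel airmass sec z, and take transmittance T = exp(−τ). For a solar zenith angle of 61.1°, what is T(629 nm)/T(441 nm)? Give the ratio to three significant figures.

1.34

Airmass: sec 61.1° = 2.0692.
τ(629 nm) = 0.0773 × (550/629)⁴ × 2.0692 = 0.0773 × 0.5846 × 2.0692 = 0.0935.
τ(441 nm) = 0.0773 × (550/441)⁴ × 2.0692 = 0.0773 × 2.4193 × 2.0692 = 0.3870.
T(629)/T(441) = exp(τ_B − τ_A) = exp(0.2935) = 1.3411.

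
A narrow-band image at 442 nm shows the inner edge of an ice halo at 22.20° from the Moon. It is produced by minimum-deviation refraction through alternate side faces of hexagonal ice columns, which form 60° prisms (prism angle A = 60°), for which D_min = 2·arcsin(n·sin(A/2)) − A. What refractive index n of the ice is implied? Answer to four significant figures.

Rearranging: n = sin((D_min + A)/2) / sin(A/2).
(D_min + A)/2 = (22.20° + 60°)/2 = 41.100°.
n = sin 41.100° / sin 30° = 0.6574 / 0.5000 = 1.3148.

1.315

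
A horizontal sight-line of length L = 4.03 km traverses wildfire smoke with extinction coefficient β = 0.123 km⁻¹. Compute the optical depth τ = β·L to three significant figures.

0.496

τ = β·L = 0.123 × 4.03 = 0.4957.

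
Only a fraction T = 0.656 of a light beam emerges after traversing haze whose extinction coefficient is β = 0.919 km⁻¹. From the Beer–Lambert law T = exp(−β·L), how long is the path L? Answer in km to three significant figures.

Beer–Lambert: T = exp(−βL) ⇒ L = −ln(T)/β = −ln(0.656)/0.919 = 0.4216/0.919 = 0.4588 km.

0.459 km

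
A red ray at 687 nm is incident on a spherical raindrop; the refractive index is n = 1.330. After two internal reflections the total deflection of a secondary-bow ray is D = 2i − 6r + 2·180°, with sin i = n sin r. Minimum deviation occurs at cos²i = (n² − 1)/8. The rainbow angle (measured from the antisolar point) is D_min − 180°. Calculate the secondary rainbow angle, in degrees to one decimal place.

50.1°

cos²i = (1.76890 − 1)/8 = 0.09611; i = arccos(0.31002) = 71.940°.
sin r = sin 71.940°/1.330 = 0.71483; r = 45.630°.
D_min = 2·71.940° − 6·45.630° + 360° = 230.101°.
Rainbow angle = D_min − 180° = 50.101°.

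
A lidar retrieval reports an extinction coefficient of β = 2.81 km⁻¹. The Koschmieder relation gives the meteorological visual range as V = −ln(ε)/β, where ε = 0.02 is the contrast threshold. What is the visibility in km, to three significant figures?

V = −ln(0.02) / 2.81 = 3.912 / 2.81 = 1.3922 km.

1.39 km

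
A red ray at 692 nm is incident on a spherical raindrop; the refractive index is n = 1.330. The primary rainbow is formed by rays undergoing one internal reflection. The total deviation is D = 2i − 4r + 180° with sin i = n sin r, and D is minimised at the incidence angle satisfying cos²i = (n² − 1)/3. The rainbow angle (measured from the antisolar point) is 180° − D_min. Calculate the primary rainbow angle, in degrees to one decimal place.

42.5°

cos²i = (1.76890 − 1)/3 = 0.25630; i = arccos(0.50626) = 59.585°.
sin r = sin 59.585°/1.330 = 0.64841; r = 40.422°.
D_min = 2·59.585° − 4·40.422° + 180° = 137.484°.
Rainbow angle = 180° − D_min = 42.516°.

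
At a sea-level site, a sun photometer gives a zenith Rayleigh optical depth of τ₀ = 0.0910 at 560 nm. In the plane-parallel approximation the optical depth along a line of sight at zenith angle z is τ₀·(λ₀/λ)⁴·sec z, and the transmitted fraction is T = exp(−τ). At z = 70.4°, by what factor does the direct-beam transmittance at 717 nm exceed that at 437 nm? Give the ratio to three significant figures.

Airmass: sec 70.4° = 2.9811.
τ(717 nm) = 0.0910 × (560/717)⁴ × 2.9811 = 0.0910 × 0.3721 × 2.9811 = 0.1009.
τ(437 nm) = 0.0910 × (560/437)⁴ × 2.9811 = 0.0910 × 2.6967 × 2.9811 = 0.7315.
T(717)/T(437) = exp(τ_B − τ_A) = exp(0.6306) = 1.8787.

1.88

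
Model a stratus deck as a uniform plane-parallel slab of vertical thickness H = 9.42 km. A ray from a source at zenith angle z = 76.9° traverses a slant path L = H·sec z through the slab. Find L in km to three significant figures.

sec z = 1/cos 76.9° = 4.4121.
L = 9.42 × 4.4121 = 41.562 km.

41.6 km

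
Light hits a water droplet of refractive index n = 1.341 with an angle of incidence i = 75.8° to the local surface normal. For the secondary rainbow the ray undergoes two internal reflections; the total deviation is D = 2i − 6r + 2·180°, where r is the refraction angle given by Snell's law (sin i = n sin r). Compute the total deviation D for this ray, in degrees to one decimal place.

sin r = sin 75.8° / 1.341 = 0.9694/1.341 = 0.7229; r = 46.30°.
D = 2·75.8° − 6·46.30° + 2·180° = 151.60° − 277.78° + 360° = 233.82°.

233.8°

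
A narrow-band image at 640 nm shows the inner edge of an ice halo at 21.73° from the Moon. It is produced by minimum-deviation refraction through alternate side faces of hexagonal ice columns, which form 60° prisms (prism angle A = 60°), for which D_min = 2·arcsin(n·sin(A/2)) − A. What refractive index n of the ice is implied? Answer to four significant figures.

Rearranging: n = sin((D_min + A)/2) / sin(A/2).
(D_min + A)/2 = (21.73° + 60°)/2 = 40.865°.
n = sin 40.865° / sin 30° = 0.6543 / 0.5000 = 1.3086.

1.309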